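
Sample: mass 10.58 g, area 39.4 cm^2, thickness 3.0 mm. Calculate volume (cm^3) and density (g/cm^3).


Volume = 11.820 cm^3
Density = 0.895 g/cm^3

Thickness in cm = 3.0 / 10 = 0.30 cm
Volume = 39.4 x 0.30 = 11.820 cm^3
Density = 10.58 / 11.820 = 0.895 g/cm^3


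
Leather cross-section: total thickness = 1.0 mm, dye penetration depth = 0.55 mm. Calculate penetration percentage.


55.0%

Penetration% = 0.55 / 1.0 x 100
Penetration = 55.0%


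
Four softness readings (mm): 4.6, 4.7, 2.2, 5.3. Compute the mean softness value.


Sum = 4.6 + 4.7 + 2.2 + 5.3
Mean = 16.8 / 4 = 4.20 mm


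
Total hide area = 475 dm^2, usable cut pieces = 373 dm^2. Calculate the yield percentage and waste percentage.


Yield = 78.5%
Waste = 21.5%

Yield = 373 / 475 x 100 = 78.5%
Waste = 475 - 373 = 102 dm^2
Waste% = 100 - 78.5 = 21.5%


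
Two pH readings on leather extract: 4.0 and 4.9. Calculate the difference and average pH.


Difference = |4.0 - 4.9| = 0.9
Average = (4.0 + 4.9) / 2 = 4.45


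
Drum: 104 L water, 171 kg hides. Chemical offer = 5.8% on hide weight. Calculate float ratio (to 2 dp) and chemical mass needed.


Float ratio = 104 / 171 = 0.61
Chemical = 171 x 5.8 / 100 = 9.918 kg


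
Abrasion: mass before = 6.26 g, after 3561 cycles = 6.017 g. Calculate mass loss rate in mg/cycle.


0.068 mg/cycle


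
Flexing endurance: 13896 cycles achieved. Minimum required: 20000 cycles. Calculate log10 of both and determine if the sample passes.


log10(13896) = 4.14
log10(20000) = 4.30
Passes: No


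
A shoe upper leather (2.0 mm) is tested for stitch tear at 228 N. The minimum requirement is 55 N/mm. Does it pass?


STS = 228 / 2.0 = 114.0 N/mm
Minimum required: 55 N/mm
Passes: Yes


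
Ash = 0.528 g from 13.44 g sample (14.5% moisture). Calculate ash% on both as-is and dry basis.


As-is ash% = 0.528 / 13.44 x 100 = 3.93%
Dry mass = 13.44 x (100 - 14.5) / 100 = 11.4912 g
Dry-basis ash% = 0.528 / 11.4912 x 100 = 4.59%


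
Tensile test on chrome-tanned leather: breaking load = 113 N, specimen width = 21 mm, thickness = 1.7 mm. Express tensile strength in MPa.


3.17 MPa


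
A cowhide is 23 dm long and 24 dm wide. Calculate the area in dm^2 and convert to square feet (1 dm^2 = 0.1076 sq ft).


552 dm^2
59.40 sq ft

Area = 23 x 24 = 552 dm^2
Conversion: 552 x 0.1076 = 59.40 sq ft


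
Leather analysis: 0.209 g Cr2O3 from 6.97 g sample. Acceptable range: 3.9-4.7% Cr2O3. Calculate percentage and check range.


Cr2O3 = 3.00%
Within range: No


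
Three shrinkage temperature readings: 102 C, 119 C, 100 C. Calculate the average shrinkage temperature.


107.0 C


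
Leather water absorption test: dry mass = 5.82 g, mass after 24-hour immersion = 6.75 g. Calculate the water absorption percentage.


Water absorbed = 6.75 - 5.82 = 0.93 g
WA% = 0.93 / 5.82 x 100 = 16.0%


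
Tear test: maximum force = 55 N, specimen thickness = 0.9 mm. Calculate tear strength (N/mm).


Tear strength = force / thickness
Tear = 55 / 0.9 = 61.1 N/mm


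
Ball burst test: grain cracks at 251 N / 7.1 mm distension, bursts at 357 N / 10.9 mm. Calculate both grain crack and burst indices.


Crack index = 251 / 7.1 = 35.4 N/mm
Burst index = 357 / 10.9 = 32.8 N/mm


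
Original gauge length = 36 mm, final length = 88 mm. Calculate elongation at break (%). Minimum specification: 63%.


Extension = 88 - 36 = 52 mm
Elongation = 52 / 36 x 100 = 144.4%
Minimum required: 63%
Meets specification: Yes


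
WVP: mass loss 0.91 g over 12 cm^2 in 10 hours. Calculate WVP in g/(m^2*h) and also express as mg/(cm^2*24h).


WVP = 0.91 / (12 x 10) x 10000 = 75.83 g/(m^2*h)
Mass loss in mg = 0.91 x 1000 = 910 mg
Per cm^2 per 24h in mg: 910 x 24 / (12 x 10) = 21840 / 120 = 182.00 mg/(cm^2*24h)


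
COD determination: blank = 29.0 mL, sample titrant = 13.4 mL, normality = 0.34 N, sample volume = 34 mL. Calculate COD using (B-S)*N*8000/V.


1248.0 mg/L

COD = (29.0 - 13.4) x 0.34 x 8000 / 34
COD = 15.6 x 0.34 x 8000 / 34
COD = 1248.0 mg/L


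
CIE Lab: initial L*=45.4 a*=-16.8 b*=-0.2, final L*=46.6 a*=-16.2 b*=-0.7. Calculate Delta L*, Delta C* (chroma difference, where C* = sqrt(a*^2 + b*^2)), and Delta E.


Delta L* = 1.2
Delta C* = -0.59
Delta E = 1.43

Delta L* = 46.6 - 45.4 = 1.2
C1* = sqrt((-16.8)^2 + (-0.2)^2) = 16.801
C2* = sqrt((-16.2)^2 + (-0.7)^2) = 16.215
Delta C* = 16.215 - 16.801 = -0.59
Delta E = sqrt((1.2)^2 + (0.6)^2 + (-0.5)^2) = 1.43


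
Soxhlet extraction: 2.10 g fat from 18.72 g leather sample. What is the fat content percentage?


Fat content = 2.10 / 18.72 x 100
Fat = 11.2%


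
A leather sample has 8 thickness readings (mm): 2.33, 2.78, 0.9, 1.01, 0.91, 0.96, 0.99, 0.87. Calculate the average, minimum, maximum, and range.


Sum = 10.75
Average = 10.75 / 8 = 1.34 mm
Minimum = 0.87 mm
Maximum = 2.78 mm
Range = 2.78 - 0.87 = 1.91 mm


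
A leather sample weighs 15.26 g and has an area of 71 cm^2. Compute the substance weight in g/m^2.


Substance weight = mass / area x 10000
SW = 15.26 / 71 x 10000
SW = 2149.3 g/m^2


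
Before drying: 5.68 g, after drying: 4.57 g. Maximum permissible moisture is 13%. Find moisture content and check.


Moisture content = 19.5%
Acceptable: No


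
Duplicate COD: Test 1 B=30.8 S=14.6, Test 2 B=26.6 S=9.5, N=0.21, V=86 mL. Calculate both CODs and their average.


COD1 = 316.5 mg/L
COD2 = 334.0 mg/L
Average = 325.3 mg/L


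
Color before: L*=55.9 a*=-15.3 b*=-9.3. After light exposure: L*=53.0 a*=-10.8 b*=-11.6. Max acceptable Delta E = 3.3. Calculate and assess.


dL = -2.9, da = 4.5, db = -2.3
dE = sqrt((-2.9)^2 + (4.5)^2 + (-2.3)^2) = 5.83
Max = 3.3
Passes: No


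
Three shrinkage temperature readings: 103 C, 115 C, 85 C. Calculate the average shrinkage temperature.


Average = (103 + 115 + 85) / 3
Average = 303 / 3 = 101.0 C


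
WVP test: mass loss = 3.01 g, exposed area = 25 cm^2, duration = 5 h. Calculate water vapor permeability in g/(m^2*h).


WVP = mass_loss / (area x time) x 10000
WVP = 3.01 / (25 x 5) x 10000
WVP = 3.01 / 125 x 10000 = 240.80 g/(m^2*h)


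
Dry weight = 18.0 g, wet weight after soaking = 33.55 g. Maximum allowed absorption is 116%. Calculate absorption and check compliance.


WA = (33.55 - 18.0) / 18.0 x 100 = 86.4%
Maximum allowed: 116%
Compliant: Yes


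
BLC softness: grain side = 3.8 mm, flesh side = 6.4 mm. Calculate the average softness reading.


5.10 mm


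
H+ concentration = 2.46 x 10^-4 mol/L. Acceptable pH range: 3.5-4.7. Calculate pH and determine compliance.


pH = 3.61
Compliant: Yes

pH = -log10(2.46 x 10^-4) = 3.61
Range: 3.5 to 4.7
Compliant: Yes


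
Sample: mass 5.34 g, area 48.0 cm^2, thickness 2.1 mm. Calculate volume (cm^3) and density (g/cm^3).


Volume = 10.080 cm^3
Density = 0.530 g/cm^3

Thickness in cm = 2.1 / 10 = 0.21 cm
Volume = 48.0 x 0.21 = 10.080 cm^3
Density = 5.34 / 10.080 = 0.530 g/cm^3


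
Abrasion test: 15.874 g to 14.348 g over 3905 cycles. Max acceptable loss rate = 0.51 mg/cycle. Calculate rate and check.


Loss = 15.874 - 14.348 = 1.526 g
Rate = 1.526 g / 3905 cycles x 1000 = 0.391 mg/cycle
Max = 0.51 mg/cycle
Passes: Yes


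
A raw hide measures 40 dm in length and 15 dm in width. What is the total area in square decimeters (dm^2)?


600 dm^2

Area = length x width
Area = 40 x 15 = 600 dm^2


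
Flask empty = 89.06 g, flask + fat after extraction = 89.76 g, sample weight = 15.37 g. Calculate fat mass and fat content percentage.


Fat mass = 89.76 - 89.06 = 0.70 g
Fat% = 0.70 / 15.37 x 100 = 4.6%


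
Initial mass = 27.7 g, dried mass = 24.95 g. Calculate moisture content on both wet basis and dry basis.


Moisture lost = 27.7 - 24.95 = 2.75 g
Wet basis MC = 2.75 / 27.7 x 100 = 9.9%
Dry basis MC = 2.75 / 24.95 x 100 = 11.0%


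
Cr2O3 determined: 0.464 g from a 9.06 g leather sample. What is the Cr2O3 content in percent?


Cr2O3% = 0.464 / 9.06 x 100
Cr2O3% = 5.12%


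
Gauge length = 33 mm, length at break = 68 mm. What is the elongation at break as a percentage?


Extension = 68 - 33 = 35 mm
Elongation = 35 / 33 x 100 = 106.1%


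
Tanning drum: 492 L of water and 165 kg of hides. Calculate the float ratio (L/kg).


3.0


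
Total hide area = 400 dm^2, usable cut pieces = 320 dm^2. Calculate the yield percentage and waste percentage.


Yield = 80.0%
Waste = 20.0%

Yield = 320 / 400 x 100 = 80.0%
Waste = 400 - 320 = 80 dm^2
Waste% = 100 - 80.0 = 20.0%


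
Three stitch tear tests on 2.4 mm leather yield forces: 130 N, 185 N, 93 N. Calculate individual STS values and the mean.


STS1 = 54.2 N/mm
STS2 = 77.1 N/mm
STS3 = 38.8 N/mm
Mean = 56.7 N/mm

STS1 = 130 / 2.4 = 54.2 N/mm
STS2 = 185 / 2.4 = 77.1 N/mm
STS3 = 93 / 2.4 = 38.8 N/mm
Mean = (54.2 + 77.1 + 38.8) / 3 = 56.7 N/mm


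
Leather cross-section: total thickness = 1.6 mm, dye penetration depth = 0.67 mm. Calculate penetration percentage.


Penetration% = 0.67 / 1.6 x 100
Penetration = 41.9%


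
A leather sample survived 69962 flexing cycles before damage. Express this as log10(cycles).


log10(69962) = 4.84


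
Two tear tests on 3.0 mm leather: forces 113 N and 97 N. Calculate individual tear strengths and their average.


Tear 1 = 113 / 3.0 = 37.7 N/mm
Tear 2 = 97 / 3.0 = 32.3 N/mm
Average = (37.7 + 32.3) / 2 = 35.0 N/mm


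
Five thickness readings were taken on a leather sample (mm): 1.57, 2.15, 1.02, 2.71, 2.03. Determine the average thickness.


Sum = 1.57 + 2.15 + 1.02 + 2.71 + 2.03 = 9.48
Average = 9.48 / 5 = 1.90 mm


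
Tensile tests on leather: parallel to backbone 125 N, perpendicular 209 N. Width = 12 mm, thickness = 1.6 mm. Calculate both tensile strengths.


Parallel = 6.51 N/mm^2
Perpendicular = 10.89 N/mm^2

Area = 12 x 1.6 = 19.2 mm^2
TS (parallel) = 125 / 19.2 = 6.51 N/mm^2
TS (perpendicular) = 209 / 19.2 = 10.89 N/mm^2


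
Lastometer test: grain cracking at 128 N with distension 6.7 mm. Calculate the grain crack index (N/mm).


19.1 N/mm


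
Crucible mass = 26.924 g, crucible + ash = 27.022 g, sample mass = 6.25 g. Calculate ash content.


Ash mass = 0.098 g
Ash content = 1.57%

Ash mass = 27.022 - 26.924 = 0.098 g
Ash% = 0.098 / 6.25 x 100 = 1.57%


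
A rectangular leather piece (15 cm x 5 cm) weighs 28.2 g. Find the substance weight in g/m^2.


Area = 15 x 5 = 75 cm^2
SW = 28.2 / 75 x 10000 = 3760.0 g/m^2


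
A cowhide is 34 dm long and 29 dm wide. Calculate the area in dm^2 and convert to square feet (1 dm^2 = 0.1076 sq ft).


986 dm^2
106.09 sq ft


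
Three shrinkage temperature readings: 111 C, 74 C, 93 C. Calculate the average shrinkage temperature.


92.7 C


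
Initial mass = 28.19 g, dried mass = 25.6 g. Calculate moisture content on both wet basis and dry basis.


Wet basis = 9.2%
Dry basis = 10.1%

Moisture lost = 28.19 - 25.6 = 2.59 g
Wet basis MC = 2.59 / 28.19 x 100 = 9.2%
Dry basis MC = 2.59 / 25.6 x 100 = 10.1%


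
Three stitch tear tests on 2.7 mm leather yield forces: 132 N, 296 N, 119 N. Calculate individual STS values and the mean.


STS1 = 132 / 2.7 = 48.9 N/mm
STS2 = 296 / 2.7 = 109.6 N/mm
STS3 = 119 / 2.7 = 44.1 N/mm
Mean = (48.9 + 109.6 + 44.1) / 3 = 67.5 N/mm


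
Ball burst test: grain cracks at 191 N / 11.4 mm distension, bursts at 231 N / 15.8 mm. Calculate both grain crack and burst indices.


Crack index = 191 / 11.4 = 16.8 N/mm
Burst index = 231 / 15.8 = 14.6 N/mm


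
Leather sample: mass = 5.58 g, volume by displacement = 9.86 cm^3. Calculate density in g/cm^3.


Density = mass / volume
Density = 5.58 / 9.86 = 0.566 g/cm^3


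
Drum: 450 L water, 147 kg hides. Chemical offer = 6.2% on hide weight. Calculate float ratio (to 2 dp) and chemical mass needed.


Float ratio = 450 / 147 = 3.06
Chemical = 147 x 6.2 / 100 = 9.114 kg


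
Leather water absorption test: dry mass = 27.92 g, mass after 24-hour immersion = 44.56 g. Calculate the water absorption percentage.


Water absorbed = 44.56 - 27.92 = 16.64 g
WA% = 16.64 / 27.92 x 100 = 59.6%


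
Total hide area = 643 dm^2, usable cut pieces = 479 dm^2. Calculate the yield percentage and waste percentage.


Yield = 74.5%
Waste = 25.5%

Yield = 479 / 643 x 100 = 74.5%
Waste = 643 - 479 = 164 dm^2
Waste% = 100 - 74.5 = 25.5%


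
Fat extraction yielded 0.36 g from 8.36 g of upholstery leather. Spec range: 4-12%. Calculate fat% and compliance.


Fat% = 0.36 / 8.36 x 100 = 4.3%
Spec range: 4-12%
Compliant: Yes


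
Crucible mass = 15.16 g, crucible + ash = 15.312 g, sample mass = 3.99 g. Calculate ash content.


Ash mass = 15.312 - 15.16 = 0.152 g
Ash% = 0.152 / 3.99 x 100 = 3.81%


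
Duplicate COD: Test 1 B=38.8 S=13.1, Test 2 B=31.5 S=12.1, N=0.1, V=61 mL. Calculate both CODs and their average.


COD1 = 337.0 mg/L
COD2 = 254.4 mg/L
Average = 295.7 mg/L


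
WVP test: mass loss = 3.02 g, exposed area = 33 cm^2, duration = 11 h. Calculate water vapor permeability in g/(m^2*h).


WVP = mass_loss / (area x time) x 10000
WVP = 3.02 / (33 x 11) x 10000
WVP = 3.02 / 363 x 10000 = 83.20 g/(m^2*h)


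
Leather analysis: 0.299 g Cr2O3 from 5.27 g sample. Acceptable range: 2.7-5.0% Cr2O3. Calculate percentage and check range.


Cr2O3 = 5.67%
Within range: No

Cr2O3% = 0.299 / 5.27 x 100 = 5.67%
Acceptable range: 2.7 to 5.0%
Within range: No


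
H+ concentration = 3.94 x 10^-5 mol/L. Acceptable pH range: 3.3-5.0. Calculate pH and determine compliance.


pH = -log10(3.94 x 10^-5) = 4.40
Range: 3.3 to 5.0
Compliant: Yes


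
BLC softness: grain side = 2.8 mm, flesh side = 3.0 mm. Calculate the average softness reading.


2.90 mm

Average = (2.8 + 3.0) / 2
Average = 2.90 mm


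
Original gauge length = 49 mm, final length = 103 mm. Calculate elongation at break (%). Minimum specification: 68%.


Extension = 103 - 49 = 54 mm
Elongation = 54 / 49 x 100 = 110.2%
Minimum required: 68%
Meets specification: Yes


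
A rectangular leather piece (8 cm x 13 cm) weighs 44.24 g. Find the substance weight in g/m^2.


4253.8 g/m^2

Area = 8 x 13 = 104 cm^2
SW = 44.24 / 104 x 10000 = 4253.8 g/m^2


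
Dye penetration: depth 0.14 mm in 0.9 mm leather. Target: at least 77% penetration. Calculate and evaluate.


Penetration = 0.14 / 0.9 x 100 = 15.6%
Target: 77%
Meets target: No


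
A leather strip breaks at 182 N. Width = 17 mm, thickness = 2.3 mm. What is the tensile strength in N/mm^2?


4.65 N/mm^2

Cross-sectional area = 17 x 2.3 = 39.1 mm^2
Tensile strength = 182 / 39.1 = 4.65 N/mm^2


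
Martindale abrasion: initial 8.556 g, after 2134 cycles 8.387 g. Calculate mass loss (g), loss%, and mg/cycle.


Mass loss = 0.169 g
Loss = 1.98%
Rate = 0.079 mg/cycle

Loss = 8.556 - 8.387 = 0.169 g
Loss% = 0.169 / 8.556 x 100 = 1.98%
Rate = 0.169 / 2134 x 1000 = 0.079 mg/cycle


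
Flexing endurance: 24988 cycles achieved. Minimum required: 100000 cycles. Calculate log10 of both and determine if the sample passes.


Achieved: log10 = 4.40
Required: log10 = 5.00
Passes: No


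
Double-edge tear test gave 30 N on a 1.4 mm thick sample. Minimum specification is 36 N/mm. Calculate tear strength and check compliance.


Tear strength = 30 / 1.4 = 21.4 N/mm
Required minimum = 36 N/mm
Compliant: No


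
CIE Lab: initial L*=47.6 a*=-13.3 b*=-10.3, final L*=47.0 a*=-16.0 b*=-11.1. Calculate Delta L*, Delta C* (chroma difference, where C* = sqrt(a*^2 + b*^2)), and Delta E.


Delta L* = 47.0 - 47.6 = -0.6
C1* = sqrt((-13.3)^2 + (-10.3)^2) = 16.822
C2* = sqrt((-16.0)^2 + (-11.1)^2) = 19.473
Delta C* = 19.473 - 16.822 = 2.65
Delta E = sqrt((-0.6)^2 + (-2.7)^2 + (-0.8)^2) = 2.88


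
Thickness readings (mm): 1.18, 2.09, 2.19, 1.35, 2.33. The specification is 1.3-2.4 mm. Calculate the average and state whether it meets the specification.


Sum = 9.14
Average = 9.14 / 5 = 1.83 mm
Specification range: 1.3 to 2.4 mm
Within spec: Yes


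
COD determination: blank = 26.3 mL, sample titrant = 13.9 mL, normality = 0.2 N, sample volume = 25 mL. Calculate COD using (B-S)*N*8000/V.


COD = (26.3 - 13.9) x 0.2 x 8000 / 25
COD = 12.4 x 0.2 x 8000 / 25
COD = 793.6 mg/L


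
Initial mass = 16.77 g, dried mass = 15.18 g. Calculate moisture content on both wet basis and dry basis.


Wet basis = 9.5%
Dry basis = 10.5%

Moisture lost = 16.77 - 15.18 = 1.59 g
Wet basis MC = 1.59 / 16.77 x 100 = 9.5%
Dry basis MC = 1.59 / 15.18 x 100 = 10.5%


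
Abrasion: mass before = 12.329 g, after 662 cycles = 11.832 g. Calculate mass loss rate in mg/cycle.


0.751 mg/cycle

Mass loss = 12.329 - 11.832 = 0.497 g
Rate = 0.497 / 662 x 1000 = 0.751 mg/cycle


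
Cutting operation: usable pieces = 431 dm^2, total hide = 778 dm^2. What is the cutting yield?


Yield = usable / total x 100
Yield = 431 / 778 x 100 = 55.4%


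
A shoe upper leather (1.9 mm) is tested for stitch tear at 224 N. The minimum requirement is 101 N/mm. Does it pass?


STS = 117.9 N/mm
Passes: Yes


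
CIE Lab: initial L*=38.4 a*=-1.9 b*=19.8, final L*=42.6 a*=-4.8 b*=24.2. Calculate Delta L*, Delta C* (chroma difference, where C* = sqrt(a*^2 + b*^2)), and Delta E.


Delta L* = 42.6 - 38.4 = 4.2
C1* = sqrt((-1.9)^2 + (19.8)^2) = 19.891
C2* = sqrt((-4.8)^2 + (24.2)^2) = 24.671
Delta C* = 24.671 - 19.891 = 4.78
Delta E = sqrt((4.2)^2 + (-2.9)^2 + (4.4)^2) = 6.74


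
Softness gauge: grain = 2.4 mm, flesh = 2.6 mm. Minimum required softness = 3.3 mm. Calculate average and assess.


Average = (2.4 + 2.6) / 2 = 2.50 mm
Minimum = 3.3 mm
Meets requirement: No


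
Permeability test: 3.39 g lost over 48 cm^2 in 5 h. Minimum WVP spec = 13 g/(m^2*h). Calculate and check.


WVP = 3.39 / (48 x 5) x 10000 = 141.25 g/(m^2*h)
Minimum: 13 g/(m^2*h)
Meets spec: Yes


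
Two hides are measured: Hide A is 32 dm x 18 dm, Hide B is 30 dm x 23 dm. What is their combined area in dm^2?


1266 dm^2


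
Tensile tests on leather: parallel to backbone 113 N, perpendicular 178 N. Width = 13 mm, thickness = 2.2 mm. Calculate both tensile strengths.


Area = 13 x 2.2 = 28.6 mm^2
TS (parallel) = 113 / 28.6 = 3.95 N/mm^2
TS (perpendicular) = 178 / 28.6 = 6.22 N/mm^2


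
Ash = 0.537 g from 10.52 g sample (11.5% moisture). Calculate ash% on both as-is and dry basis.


As-is ash% = 0.537 / 10.52 x 100 = 5.10%
Dry mass = 10.52 x (100 - 11.5) / 100 = 9.3102 g
Dry-basis ash% = 0.537 / 9.3102 x 100 = 5.77%


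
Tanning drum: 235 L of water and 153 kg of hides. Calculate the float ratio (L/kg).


1.5


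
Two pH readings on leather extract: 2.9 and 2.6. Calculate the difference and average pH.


Difference = 0.3
Average pH = 2.75

Difference = |2.9 - 2.6| = 0.3
Average = (2.9 + 2.6) / 2 = 2.75


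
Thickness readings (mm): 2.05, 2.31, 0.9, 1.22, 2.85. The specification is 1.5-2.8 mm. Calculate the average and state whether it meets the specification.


Sum = 9.33
Average = 9.33 / 5 = 1.87 mm
Specification range: 1.5 to 2.8 mm
Within spec: Yes


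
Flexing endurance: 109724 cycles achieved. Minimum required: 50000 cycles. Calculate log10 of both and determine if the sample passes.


Achieved: log10 = 5.04
Required: log10 = 4.70
Passes: Yes


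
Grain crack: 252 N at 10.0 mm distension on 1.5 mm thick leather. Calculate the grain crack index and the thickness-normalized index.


Crack index = 252 / 10.0 = 25.2 N/mm
Normalized = 25.2 / 1.5 = 16.8 N/mm per mm


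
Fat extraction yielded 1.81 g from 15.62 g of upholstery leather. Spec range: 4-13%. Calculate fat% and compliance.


Fat% = 1.81 / 15.62 x 100 = 11.6%
Spec range: 4-13%
Compliant: Yes


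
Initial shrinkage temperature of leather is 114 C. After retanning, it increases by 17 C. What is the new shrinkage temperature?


131 C

New Ts = 114 + 17 = 131 C


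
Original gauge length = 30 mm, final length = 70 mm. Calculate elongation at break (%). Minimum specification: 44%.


Extension = 70 - 30 = 40 mm
Elongation = 40 / 30 x 100 = 133.3%
Minimum required: 44%
Meets specification: Yes


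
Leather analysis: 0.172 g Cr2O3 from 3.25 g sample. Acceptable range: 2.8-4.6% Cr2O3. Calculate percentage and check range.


Cr2O3% = 0.172 / 3.25 x 100 = 5.29%
Acceptable range: 2.8 to 4.6%
Within range: No


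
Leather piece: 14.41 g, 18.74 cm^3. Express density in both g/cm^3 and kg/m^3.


Density = 14.41 / 18.74 = 0.769 g/cm^3
Convert: 0.769 x 1000 = 769 kg/m^3


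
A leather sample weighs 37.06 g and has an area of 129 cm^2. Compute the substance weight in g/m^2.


2872.9 g/m^2


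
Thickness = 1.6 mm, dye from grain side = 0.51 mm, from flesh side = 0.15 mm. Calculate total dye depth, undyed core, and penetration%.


Total dyed = 0.66 mm
Undyed core = 0.94 mm
Penetration = 41.3%

Total dyed = 0.51 + 0.15 = 0.66 mm
Undyed core = 1.6 - 0.66 = 0.94 mm
Penetration = 0.66 / 1.6 x 100 = 41.3%


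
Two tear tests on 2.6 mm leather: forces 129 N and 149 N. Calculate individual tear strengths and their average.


Tear 1 = 129 / 2.6 = 49.6 N/mm
Tear 2 = 149 / 2.6 = 57.3 N/mm
Average = (49.6 + 57.3) / 2 = 53.5 N/mm


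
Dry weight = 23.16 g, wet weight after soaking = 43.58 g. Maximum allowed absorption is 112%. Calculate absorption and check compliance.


WA = (43.58 - 23.16) / 23.16 x 100 = 88.2%
Maximum allowed: 112%
Compliant: Yes


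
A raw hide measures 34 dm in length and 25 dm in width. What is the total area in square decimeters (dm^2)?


Area = length x width
Area = 34 x 25 = 850 dm^2


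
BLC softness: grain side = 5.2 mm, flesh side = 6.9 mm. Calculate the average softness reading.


Average = (5.2 + 6.9) / 2
Average = 6.05 mm


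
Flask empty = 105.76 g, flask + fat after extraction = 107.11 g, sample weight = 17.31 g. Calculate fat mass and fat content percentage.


Fat mass = 107.11 - 105.76 = 1.35 g
Fat% = 1.35 / 17.31 x 100 = 7.8%


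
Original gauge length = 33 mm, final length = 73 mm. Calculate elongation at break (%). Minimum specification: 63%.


Elongation = 121.2%
Meets spec: Yes

Extension = 73 - 33 = 40 mm
Elongation = 40 / 33 x 100 = 121.2%
Minimum required: 63%
Meets specification: Yes


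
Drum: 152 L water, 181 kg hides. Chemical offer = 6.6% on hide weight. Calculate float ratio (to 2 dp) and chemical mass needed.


Float ratio = 152 / 181 = 0.84
Chemical = 181 x 6.6 / 100 = 11.946 kg


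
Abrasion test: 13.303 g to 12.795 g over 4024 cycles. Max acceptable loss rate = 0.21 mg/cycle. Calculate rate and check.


Loss = 13.303 - 12.795 = 0.508 g
Rate = 0.508 g / 4024 cycles x 1000 = 0.126 mg/cycle
Max = 0.21 mg/cycle
Passes: Yes


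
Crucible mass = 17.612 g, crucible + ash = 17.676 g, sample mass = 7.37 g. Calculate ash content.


Ash mass = 17.676 - 17.612 = 0.064 g
Ash% = 0.064 / 7.37 x 100 = 0.87%


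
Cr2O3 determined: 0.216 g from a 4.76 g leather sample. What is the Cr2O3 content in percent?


Cr2O3% = 0.216 / 4.76 x 100
Cr2O3% = 4.54%


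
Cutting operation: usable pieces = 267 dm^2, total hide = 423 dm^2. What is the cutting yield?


Yield = usable / total x 100
Yield = 267 / 423 x 100 = 63.1%


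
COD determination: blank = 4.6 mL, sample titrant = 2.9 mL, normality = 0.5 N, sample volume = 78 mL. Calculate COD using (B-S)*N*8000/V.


COD = (4.6 - 2.9) x 0.5 x 8000 / 78
COD = 1.7 x 0.5 x 8000 / 78
COD = 87.2 mg/L


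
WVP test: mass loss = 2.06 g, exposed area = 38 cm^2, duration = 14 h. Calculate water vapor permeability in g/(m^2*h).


38.72 g/(m^2*h)

WVP = mass_loss / (area x time) x 10000
WVP = 2.06 / (38 x 14) x 10000
WVP = 2.06 / 532 x 10000 = 38.72 g/(m^2*h)


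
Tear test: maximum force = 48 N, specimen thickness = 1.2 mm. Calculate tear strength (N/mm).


40.0 N/mm

Tear strength = force / thickness
Tear = 48 / 1.2 = 40.0 N/mm


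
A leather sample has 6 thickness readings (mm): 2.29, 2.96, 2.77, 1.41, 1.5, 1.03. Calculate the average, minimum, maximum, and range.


Sum = 11.96
Average = 11.96 / 6 = 1.99 mm
Minimum = 1.03 mm
Maximum = 2.96 mm
Range = 2.96 - 1.03 = 1.93 mm


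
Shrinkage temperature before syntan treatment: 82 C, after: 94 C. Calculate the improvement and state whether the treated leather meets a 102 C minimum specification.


Improvement = 12 C
Meets 102 C spec: No

Improvement = 94 - 82 = 12 C
Spec check: 94 C >= 102 C? No


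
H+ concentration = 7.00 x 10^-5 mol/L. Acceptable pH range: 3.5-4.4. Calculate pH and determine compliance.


pH = -log10(7.00 x 10^-5) = 4.15
Range: 3.5 to 4.4
Compliant: Yes


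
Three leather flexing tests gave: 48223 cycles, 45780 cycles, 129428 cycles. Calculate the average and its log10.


Average = 74477 cycles
log10 = 4.87


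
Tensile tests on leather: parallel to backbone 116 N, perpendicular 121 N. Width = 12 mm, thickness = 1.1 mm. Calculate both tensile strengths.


Parallel = 8.79 N/mm^2
Perpendicular = 9.17 N/mm^2


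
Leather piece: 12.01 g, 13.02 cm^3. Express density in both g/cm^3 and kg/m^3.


0.922 g/cm^3
922 kg/m^3


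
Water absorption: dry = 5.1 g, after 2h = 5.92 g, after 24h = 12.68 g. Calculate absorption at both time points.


2h absorption = 16.1%
24h absorption = 148.6%


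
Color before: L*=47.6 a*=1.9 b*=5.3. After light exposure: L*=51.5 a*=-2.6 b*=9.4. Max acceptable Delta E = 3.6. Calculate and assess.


dL = 3.9, da = -4.5, db = 4.1
dE = sqrt((3.9)^2 + (-4.5)^2 + (4.1)^2) = 7.23
Max = 3.6
Passes: No


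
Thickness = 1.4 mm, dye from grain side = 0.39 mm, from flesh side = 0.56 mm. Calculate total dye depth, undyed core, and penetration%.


Total dyed = 0.95 mm
Undyed core = 0.45 mm
Penetration = 67.9%


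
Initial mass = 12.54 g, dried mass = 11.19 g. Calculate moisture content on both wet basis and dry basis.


Moisture lost = 12.54 - 11.19 = 1.35 g
Wet basis MC = 1.35 / 12.54 x 100 = 10.8%
Dry basis MC = 1.35 / 11.19 x 100 = 12.1%


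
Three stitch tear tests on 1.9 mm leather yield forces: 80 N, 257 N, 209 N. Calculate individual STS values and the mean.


STS1 = 42.1 N/mm
STS2 = 135.3 N/mm
STS3 = 110.0 N/mm
Mean = 95.8 N/mm

STS1 = 80 / 1.9 = 42.1 N/mm
STS2 = 257 / 1.9 = 135.3 N/mm
STS3 = 209 / 1.9 = 110.0 N/mm
Mean = (42.1 + 135.3 + 110.0) / 3 = 95.8 N/mm


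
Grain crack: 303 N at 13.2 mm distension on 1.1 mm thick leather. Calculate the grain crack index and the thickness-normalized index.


Crack index = 23.0 N/mm
Normalized index = 20.9 N/mm per mm

Crack index = 303 / 13.2 = 23.0 N/mm
Normalized = 23.0 / 1.1 = 20.9 N/mm per mm


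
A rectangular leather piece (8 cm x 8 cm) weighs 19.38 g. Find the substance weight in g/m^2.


Area = 8 x 8 = 64 cm^2
SW = 19.38 / 64 x 10000 = 3028.1 g/m^2


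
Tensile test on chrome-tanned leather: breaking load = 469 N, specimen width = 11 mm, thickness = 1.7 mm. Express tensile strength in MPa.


25.08 MPa

Cross-section = 11 x 1.7 = 18.7 mm^2
TS = 469 / 18.7 = 25.08 MPa
(1 N/mm^2 = 1 MPa)


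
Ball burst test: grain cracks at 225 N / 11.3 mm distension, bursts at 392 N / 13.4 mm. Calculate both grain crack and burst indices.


Crack index = 225 / 11.3 = 19.9 N/mm
Burst index = 392 / 13.4 = 29.3 N/mm


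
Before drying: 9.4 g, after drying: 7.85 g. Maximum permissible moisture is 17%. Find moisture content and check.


Moisture content = 16.5%
Acceptable: Yes


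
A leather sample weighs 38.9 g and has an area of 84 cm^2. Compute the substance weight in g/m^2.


Substance weight = mass / area x 10000
SW = 38.9 / 84 x 10000
SW = 4631.0 g/m^2


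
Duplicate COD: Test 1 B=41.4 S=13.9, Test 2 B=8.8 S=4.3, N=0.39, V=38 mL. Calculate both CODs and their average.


COD1 = 2257.9 mg/L
COD2 = 369.5 mg/L
Average = 1313.7 mg/L

COD1 = (41.4 - 13.9) x 0.39 x 8000 / 38 = 2257.9 mg/L
COD2 = (8.8 - 4.3) x 0.39 x 8000 / 38 = 369.5 mg/L
Average = (2257.9 + 369.5) / 2 = 1313.7 mg/L


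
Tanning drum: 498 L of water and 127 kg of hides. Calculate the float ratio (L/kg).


3.9

Float ratio = water / hide weight
Ratio = 498 / 127 = 3.9


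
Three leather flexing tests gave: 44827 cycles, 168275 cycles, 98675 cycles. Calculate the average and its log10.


Average = 103926 cycles
log10 = 5.02

Average = (44827 + 168275 + 98675) / 3 = 103926 cycles
log10(103926) = 5.02


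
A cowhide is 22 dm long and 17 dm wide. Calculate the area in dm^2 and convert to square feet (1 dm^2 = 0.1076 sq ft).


Area = 22 x 17 = 374 dm^2
Conversion: 374 x 0.1076 = 40.24 sq ft


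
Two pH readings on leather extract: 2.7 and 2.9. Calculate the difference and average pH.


Difference = |2.7 - 2.9| = 0.2
Average = (2.7 + 2.9) / 2 = 2.80


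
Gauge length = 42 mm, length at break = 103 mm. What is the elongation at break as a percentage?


Extension = 103 - 42 = 61 mm
Elongation = 61 / 42 x 100 = 145.2%


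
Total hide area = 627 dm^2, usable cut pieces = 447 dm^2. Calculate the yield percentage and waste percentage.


Yield = 71.3%
Waste = 28.7%


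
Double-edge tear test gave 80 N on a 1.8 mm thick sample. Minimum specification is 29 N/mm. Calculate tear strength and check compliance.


Tear strength = 80 / 1.8 = 44.4 N/mm
Required minimum = 29 N/mm
Compliant: Yes


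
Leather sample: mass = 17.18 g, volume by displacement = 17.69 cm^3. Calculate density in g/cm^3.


Density = mass / volume
Density = 17.18 / 17.69 = 0.971 g/cm^3


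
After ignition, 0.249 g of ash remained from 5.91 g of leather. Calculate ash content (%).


4.21%

Ash% = 0.249 / 5.91 x 100
Ash% = 4.21%


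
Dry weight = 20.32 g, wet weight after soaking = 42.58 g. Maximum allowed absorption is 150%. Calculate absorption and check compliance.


Absorption = 109.5%
Compliant: Yes

WA = (42.58 - 20.32) / 20.32 x 100 = 109.5%
Maximum allowed: 150%
Compliant: Yes


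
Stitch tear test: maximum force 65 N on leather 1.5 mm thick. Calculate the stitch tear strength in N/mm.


43.3 N/mm

Stitch tear strength = force / thickness
STS = 65 / 1.5 = 43.3 N/mm


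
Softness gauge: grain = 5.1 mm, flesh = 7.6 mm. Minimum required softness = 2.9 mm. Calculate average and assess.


Average softness = 6.35 mm
Meets requirement: Yes

Average = (5.1 + 7.6) / 2 = 6.35 mm
Minimum = 2.9 mm
Meets requirement: Yes


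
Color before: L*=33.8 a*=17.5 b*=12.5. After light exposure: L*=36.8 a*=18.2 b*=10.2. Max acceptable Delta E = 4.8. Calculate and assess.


dL = 3.0, da = 0.7, db = -2.3
dE = sqrt((3.0)^2 + (0.7)^2 + (-2.3)^2) = 3.84
Max = 4.8
Passes: Yes


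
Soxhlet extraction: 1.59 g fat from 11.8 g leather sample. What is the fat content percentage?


13.5%

Fat content = 1.59 / 11.8 x 100
Fat = 13.5%


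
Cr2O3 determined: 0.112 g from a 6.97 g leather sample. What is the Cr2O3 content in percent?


Cr2O3% = 0.112 / 6.97 x 100
Cr2O3% = 1.61%


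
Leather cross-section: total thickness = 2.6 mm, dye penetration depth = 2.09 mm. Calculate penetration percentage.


80.4%

Penetration% = 2.09 / 2.6 x 100
Penetration = 80.4%


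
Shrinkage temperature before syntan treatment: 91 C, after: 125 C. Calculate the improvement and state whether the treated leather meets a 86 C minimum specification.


Improvement = 125 - 91 = 34 C
Spec check: 125 C >= 86 C? Yes


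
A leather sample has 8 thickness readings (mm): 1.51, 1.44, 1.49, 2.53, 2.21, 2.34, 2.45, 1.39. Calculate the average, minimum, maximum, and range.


Average = 1.92 mm
Min = 1.39 mm
Max = 2.53 mm
Range = 1.14 mm


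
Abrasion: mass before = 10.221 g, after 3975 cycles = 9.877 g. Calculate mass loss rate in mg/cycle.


0.087 mg/cycle

Mass loss = 10.221 - 9.877 = 0.344 g
Rate = 0.344 / 3975 x 1000 = 0.087 mg/cycle


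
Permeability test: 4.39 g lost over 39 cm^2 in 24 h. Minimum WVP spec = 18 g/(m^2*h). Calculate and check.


WVP = 4.39 / (39 x 24) x 10000 = 46.90 g/(m^2*h)
Minimum: 18 g/(m^2*h)
Meets spec: Yes


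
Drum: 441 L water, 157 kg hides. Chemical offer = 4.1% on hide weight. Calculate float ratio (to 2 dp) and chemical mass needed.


Float ratio = 441 / 157 = 2.81
Chemical = 157 x 4.1 / 100 = 6.437 kg


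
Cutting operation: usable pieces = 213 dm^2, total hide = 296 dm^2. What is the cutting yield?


Yield = usable / total x 100
Yield = 213 / 296 x 100 = 72.0%


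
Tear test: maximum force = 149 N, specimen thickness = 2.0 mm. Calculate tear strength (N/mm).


Tear strength = force / thickness
Tear = 149 / 2.0 = 74.5 N/mm


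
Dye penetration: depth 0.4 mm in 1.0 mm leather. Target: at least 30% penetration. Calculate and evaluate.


Penetration = 40.0%
Meets target: Yes

Penetration = 0.4 / 1.0 x 100 = 40.0%
Target: 30%
Meets target: Yes


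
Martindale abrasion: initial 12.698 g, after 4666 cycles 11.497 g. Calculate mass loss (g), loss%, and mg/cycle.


Mass loss = 1.201 g
Loss = 9.46%
Rate = 0.257 mg/cycle

Loss = 12.698 - 11.497 = 1.201 g
Loss% = 1.201 / 12.698 x 100 = 9.46%
Rate = 1.201 / 4666 x 1000 = 0.257 mg/cycle


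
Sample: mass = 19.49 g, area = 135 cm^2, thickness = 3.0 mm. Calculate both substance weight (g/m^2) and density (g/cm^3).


Substance weight = 1443.7 g/m^2
Density = 0.481 g/cm^3

SW = 19.49 / 135 x 10000 = 1443.7 g/m^2
Volume = 135 x 3.0 / 10 = 40.50 cm^3
Density = 19.49 / 40.50 = 0.481 g/cm^3


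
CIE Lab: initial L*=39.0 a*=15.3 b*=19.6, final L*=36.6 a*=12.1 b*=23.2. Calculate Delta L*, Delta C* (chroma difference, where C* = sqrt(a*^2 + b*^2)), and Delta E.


Delta L* = 36.6 - 39.0 = -2.4
C1* = sqrt((15.3)^2 + (19.6)^2) = 24.865
C2* = sqrt((12.1)^2 + (23.2)^2) = 26.166
Delta C* = 26.166 - 24.865 = 1.30
Delta E = sqrt((-2.4)^2 + (-3.2)^2 + (3.6)^2) = 5.38


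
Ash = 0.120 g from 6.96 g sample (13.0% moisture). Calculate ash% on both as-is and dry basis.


As-is ash = 1.72%
Dry-basis ash = 1.98%

As-is ash% = 0.120 / 6.96 x 100 = 1.72%
Dry mass = 6.96 x (100 - 13.0) / 100 = 6.0552 g
Dry-basis ash% = 0.120 / 6.0552 x 100 = 1.98%


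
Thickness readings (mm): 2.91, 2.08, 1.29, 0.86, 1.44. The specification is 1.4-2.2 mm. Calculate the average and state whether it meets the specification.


Average = 1.72 mm
Within specification: Yes

Sum = 8.58
Average = 8.58 / 5 = 1.72 mm
Specification range: 1.4 to 2.2 mm
Within spec: Yes


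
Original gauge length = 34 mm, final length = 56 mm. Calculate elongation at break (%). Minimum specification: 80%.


Extension = 56 - 34 = 22 mm
Elongation = 22 / 34 x 100 = 64.7%
Minimum required: 80%
Meets specification: No


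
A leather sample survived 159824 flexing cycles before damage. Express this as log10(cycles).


5.20

log10(159824) = 5.20


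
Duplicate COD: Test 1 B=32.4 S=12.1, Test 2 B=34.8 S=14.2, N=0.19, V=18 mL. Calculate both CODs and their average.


COD1 = (32.4 - 12.1) x 0.19 x 8000 / 18 = 1714.2 mg/L
COD2 = (34.8 - 14.2) x 0.19 x 8000 / 18 = 1739.6 mg/L
Average = (1714.2 + 1739.6) / 2 = 1726.9 mg/L


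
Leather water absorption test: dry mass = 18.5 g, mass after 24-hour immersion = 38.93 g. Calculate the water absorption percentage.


110.4%

Water absorbed = 38.93 - 18.5 = 20.43 g
WA% = 20.43 / 18.5 x 100 = 110.4%


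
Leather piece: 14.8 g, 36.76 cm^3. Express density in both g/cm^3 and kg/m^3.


0.403 g/cm^3
403 kg/m^3

Density = 14.8 / 36.76 = 0.403 g/cm^3
Convert: 0.403 x 1000 = 403 kg/m^3


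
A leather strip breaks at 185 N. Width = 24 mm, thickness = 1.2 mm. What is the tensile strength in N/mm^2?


Cross-sectional area = 24 x 1.2 = 28.8 mm^2
Tensile strength = 185 / 28.8 = 6.42 N/mm^2


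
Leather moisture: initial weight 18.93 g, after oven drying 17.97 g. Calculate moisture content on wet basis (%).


Moisture = 18.93 - 17.97 = 0.96 g
MC = 0.96 / 18.93 x 100 = 5.1%


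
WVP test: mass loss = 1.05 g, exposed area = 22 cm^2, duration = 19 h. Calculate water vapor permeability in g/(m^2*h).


25.12 g/(m^2*h)

WVP = mass_loss / (area x time) x 10000
WVP = 1.05 / (22 x 19) x 10000
WVP = 1.05 / 418 x 10000 = 25.12 g/(m^2*h)


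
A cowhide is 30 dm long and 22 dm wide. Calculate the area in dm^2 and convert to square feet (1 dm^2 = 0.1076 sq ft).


660 dm^2
71.02 sq ft

Area = 30 x 22 = 660 dm^2
Conversion: 660 x 0.1076 = 71.02 sq ft


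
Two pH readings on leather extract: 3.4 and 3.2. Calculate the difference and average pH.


Difference = |3.4 - 3.2| = 0.2
Average = (3.4 + 3.2) / 2 = 3.30


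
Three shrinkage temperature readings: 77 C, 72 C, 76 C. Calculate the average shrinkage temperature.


75.0 C


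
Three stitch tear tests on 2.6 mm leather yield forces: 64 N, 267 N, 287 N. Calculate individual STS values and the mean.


STS1 = 24.6 N/mm
STS2 = 102.7 N/mm
STS3 = 110.4 N/mm
Mean = 79.2 N/mm

STS1 = 64 / 2.6 = 24.6 N/mm
STS2 = 267 / 2.6 = 102.7 N/mm
STS3 = 287 / 2.6 = 110.4 N/mm
Mean = (24.6 + 102.7 + 110.4) / 3 = 79.2 N/mm


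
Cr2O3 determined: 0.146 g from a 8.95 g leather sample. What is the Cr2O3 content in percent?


1.63%

Cr2O3% = 0.146 / 8.95 x 100
Cr2O3% = 1.63%


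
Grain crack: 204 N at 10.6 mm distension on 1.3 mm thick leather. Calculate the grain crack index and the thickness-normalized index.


Crack index = 204 / 10.6 = 19.2 N/mm
Normalized = 19.2 / 1.3 = 14.8 N/mm per mm


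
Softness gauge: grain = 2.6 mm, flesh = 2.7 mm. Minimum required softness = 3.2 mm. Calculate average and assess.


Average = (2.6 + 2.7) / 2 = 2.65 mm
Minimum = 3.2 mm
Meets requirement: No


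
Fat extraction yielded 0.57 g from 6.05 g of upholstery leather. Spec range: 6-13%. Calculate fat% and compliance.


Fat% = 0.57 / 6.05 x 100 = 9.4%
Spec range: 6-13%
Compliant: Yes


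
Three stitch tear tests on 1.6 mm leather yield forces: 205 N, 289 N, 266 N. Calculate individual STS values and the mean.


STS1 = 205 / 1.6 = 128.1 N/mm
STS2 = 289 / 1.6 = 180.6 N/mm
STS3 = 266 / 1.6 = 166.3 N/mm
Mean = (128.1 + 180.6 + 166.3) / 3 = 158.3 N/mm


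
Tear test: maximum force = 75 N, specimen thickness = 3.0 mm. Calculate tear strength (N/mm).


25.0 N/mm


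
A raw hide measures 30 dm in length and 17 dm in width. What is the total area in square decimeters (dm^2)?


Area = length x width
Area = 30 x 17 = 510 dm^2


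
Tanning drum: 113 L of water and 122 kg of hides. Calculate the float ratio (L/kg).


Float ratio = water / hide weight
Ratio = 113 / 122 = 0.9


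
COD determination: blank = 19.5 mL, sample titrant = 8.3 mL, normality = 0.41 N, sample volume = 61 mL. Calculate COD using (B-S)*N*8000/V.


COD = (19.5 - 8.3) x 0.41 x 8000 / 61
COD = 11.2 x 0.41 x 8000 / 61
COD = 602.2 mg/L


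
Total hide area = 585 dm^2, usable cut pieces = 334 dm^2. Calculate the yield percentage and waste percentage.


Yield = 334 / 585 x 100 = 57.1%
Waste = 585 - 334 = 251 dm^2
Waste% = 100 - 57.1 = 42.9%


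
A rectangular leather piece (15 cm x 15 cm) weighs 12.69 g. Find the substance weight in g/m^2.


Area = 15 x 15 = 225 cm^2
SW = 12.69 / 225 x 10000 = 564.0 g/m^2


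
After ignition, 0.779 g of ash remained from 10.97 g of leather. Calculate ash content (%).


7.10%


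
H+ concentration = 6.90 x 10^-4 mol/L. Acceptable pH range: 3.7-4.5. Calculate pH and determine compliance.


pH = -log10(6.90 x 10^-4) = 3.16
Range: 3.7 to 4.5
Compliant: No


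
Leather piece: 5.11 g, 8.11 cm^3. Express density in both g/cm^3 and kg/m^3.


Density = 5.11 / 8.11 = 0.630 g/cm^3
Convert: 0.630 x 1000 = 630 kg/m^3


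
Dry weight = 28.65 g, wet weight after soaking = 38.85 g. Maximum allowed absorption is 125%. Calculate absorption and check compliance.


Absorption = 35.6%
Compliant: Yes

WA = (38.85 - 28.65) / 28.65 x 100 = 35.6%
Maximum allowed: 125%
Compliant: Yes


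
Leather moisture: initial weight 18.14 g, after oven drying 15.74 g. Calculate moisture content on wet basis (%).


13.2%

Moisture = 18.14 - 15.74 = 2.40 g
MC = 2.40 / 18.14 x 100 = 13.2%
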